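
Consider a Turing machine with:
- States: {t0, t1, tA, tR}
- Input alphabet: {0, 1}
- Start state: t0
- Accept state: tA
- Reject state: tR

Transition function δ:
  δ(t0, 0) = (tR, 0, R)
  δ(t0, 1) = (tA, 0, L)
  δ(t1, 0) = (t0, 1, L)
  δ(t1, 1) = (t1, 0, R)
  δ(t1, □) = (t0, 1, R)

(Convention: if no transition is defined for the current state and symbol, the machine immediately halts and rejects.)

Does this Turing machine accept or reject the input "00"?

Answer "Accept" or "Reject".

Execution trace:
Initial: [t0]00
Step 1: δ(t0, 0) = (tR, 0, R) → 0[tR]0

The machine reaches the reject state tR and halts.

Answer: Reject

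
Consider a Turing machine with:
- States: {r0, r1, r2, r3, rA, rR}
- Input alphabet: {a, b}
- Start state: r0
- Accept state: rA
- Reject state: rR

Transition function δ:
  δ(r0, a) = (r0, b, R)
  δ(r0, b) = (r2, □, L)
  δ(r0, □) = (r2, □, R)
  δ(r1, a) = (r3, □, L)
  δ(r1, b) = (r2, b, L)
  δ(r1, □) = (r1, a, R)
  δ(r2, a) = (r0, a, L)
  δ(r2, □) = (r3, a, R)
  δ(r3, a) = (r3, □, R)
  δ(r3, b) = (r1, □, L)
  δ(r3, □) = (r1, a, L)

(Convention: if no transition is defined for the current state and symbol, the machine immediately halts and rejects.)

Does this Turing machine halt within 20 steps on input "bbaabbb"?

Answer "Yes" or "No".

Execution trace:
Initial: [r0]bbaabbb
Step 1: δ(r0, b) = (r2, □, L) → [r2]□□baabbb
Step 2: δ(r2, □) = (r3, a, R) → a[r3]□baabbb
Step 3: δ(r3, □) = (r1, a, L) → [r1]aabaabbb
Step 4: δ(r1, a) = (r3, □, L) → [r3]□□abaabbb
Step 5: δ(r3, □) = (r1, a, L) → [r1]□a□abaabbb
Step 6: δ(r1, □) = (r1, a, R) → a[r1]a□abaabbb
Step 7: δ(r1, a) = (r3, □, L) → [r3]a□□abaabbb
Step 8: δ(r3, a) = (r3, □, R) → □[r3]□□abaabbb
Step 9: δ(r3, □) = (r1, a, L) → [r1]□a□abaabbb
Step 10: δ(r1, □) = (r1, a, R) → a[r1]a□abaabbb
Step 11: δ(r1, a) = (r3, □, L) → [r3]a□□abaabbb
Step 12: δ(r3, a) = (r3, □, R) → □[r3]□□abaabbb
Step 13: δ(r3, □) = (r1, a, L) → [r1]□a□abaabbb
Step 14: δ(r1, □) = (r1, a, R) → a[r1]a□abaabbb
Step 15: δ(r1, a) = (r3, □, L) → [r3]a□□abaabbb
Step 16: δ(r3, a) = (r3, □, R) → □[r3]□□abaabbb
Step 17: δ(r3, □) = (r1, a, L) → [r1]□a□abaabbb
Step 18: δ(r1, □) = (r1, a, R) → a[r1]a□abaabbb
Step 19: δ(r1, a) = (r3, □, L) → [r3]a□□abaabbb
Step 20: δ(r3, a) = (r3, □, R) → □[r3]□□abaabbb

The machine has not reached a halting state after 20 steps.
The machine did not halt within the 20-step bound.

Answer: No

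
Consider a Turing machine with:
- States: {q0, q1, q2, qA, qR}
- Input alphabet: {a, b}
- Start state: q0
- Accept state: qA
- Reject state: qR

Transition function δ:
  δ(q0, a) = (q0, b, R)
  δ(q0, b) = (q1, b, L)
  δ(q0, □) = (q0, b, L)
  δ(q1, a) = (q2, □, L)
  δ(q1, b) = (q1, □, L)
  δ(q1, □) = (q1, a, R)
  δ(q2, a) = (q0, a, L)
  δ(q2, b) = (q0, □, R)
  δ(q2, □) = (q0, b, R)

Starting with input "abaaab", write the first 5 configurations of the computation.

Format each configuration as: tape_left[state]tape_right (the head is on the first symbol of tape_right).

Transitions applied:
Step 1: δ(q0, a) = (q0, b, R)
Step 2: δ(q0, b) = (q1, b, L)
Step 3: δ(q1, b) = (q1, □, L)
Step 4: δ(q1, □) = (q1, a, R)

The first 5 configurations are:
[q0]abaaab ⊢ b[q0]baaab ⊢ [q1]bbaaab ⊢ [q1]□□baaab ⊢ a[q1]□baaab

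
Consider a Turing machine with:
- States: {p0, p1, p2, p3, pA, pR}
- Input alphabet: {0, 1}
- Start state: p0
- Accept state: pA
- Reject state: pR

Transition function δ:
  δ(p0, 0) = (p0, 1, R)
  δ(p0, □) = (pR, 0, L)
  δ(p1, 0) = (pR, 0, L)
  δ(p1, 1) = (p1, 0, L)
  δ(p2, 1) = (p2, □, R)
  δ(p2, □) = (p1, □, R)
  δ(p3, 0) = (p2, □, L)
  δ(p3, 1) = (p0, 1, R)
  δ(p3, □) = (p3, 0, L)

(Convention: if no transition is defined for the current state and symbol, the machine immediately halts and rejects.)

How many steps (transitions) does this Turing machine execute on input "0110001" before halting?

Execution trace:
Initial: [p0]0110001
Step 1: δ(p0, 0) = (p0, 1, R) → 1[p0]110001

No transition is defined for δ(p0, 1). By convention the machine halts and rejects.

The machine executed 1 step before halting.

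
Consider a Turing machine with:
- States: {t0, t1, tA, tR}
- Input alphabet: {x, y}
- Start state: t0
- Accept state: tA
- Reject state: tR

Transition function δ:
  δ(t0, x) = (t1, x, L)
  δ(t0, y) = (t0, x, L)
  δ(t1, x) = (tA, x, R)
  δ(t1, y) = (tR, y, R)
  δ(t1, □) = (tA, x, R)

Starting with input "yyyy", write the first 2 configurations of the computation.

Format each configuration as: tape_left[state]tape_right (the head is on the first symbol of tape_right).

Transitions applied:
Step 1: δ(t0, y) = (t0, x, L)

The first 2 configurations are:
[t0]yyyy ⊢ [t0]□xyyy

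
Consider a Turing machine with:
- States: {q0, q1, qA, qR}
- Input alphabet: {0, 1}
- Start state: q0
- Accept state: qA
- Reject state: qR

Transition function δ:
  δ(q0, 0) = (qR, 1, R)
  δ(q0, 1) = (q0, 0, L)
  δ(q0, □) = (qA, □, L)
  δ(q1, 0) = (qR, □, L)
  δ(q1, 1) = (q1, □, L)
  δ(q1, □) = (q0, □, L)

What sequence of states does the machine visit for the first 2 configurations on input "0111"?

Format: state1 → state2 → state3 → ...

Execution trace:
Initial: [q0]0111
Step 1: δ(q0, 0) = (qR, 1, R) → 1[qR]111

The machine reaches the reject state qR and halts.

State sequence: q0 → qR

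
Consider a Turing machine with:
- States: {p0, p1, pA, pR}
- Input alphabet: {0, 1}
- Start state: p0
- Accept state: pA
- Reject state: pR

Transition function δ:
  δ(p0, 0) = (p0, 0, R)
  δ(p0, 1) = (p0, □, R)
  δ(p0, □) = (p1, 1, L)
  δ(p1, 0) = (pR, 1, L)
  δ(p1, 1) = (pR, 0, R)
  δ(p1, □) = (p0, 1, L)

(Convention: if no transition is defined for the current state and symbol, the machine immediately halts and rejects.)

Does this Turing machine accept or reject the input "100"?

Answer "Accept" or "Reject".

Execution trace:
Initial: [p0]100
Step 1: δ(p0, 1) = (p0, □, R) → □[p0]00
Step 2: δ(p0, 0) = (p0, 0, R) → □0[p0]0
Step 3: δ(p0, 0) = (p0, 0, R) → □00[p0]□
Step 4: δ(p0, □) = (p1, 1, L) → □0[p1]01
Step 5: δ(p1, 0) = (pR, 1, L) → □[pR]011

The machine reaches the reject state pR and halts.

Answer: Reject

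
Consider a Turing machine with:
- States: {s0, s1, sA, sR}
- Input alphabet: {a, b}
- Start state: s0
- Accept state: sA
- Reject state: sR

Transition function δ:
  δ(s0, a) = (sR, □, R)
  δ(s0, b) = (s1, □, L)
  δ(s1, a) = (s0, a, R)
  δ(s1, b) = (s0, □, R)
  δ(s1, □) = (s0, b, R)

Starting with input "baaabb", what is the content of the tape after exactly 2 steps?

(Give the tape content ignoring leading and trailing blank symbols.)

Execution trace:
Initial: [s0]baaabb
Step 1: δ(s0, b) = (s1, □, L) → [s1]□□aaabb
Step 2: δ(s1, □) = (s0, b, R) → b[s0]□aaabb

No transition is defined for δ(s0, □). By convention the machine halts and rejects.

After 2 steps, the tape (ignoring leading/trailing blanks) is: b□aaabb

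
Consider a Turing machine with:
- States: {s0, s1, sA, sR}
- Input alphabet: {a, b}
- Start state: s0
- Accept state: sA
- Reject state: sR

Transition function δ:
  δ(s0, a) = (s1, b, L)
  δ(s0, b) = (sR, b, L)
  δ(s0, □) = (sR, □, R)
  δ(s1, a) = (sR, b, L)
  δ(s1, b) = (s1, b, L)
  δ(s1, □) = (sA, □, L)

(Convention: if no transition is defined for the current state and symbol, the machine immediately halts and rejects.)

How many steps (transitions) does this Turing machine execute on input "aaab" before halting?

Execution trace:
Initial: [s0]aaab
Step 1: δ(s0, a) = (s1, b, L) → [s1]□baab
Step 2: δ(s1, □) = (sA, □, L) → [sA]□□baab

The machine reaches the accept state sA and halts.

The machine executed 2 steps before halting.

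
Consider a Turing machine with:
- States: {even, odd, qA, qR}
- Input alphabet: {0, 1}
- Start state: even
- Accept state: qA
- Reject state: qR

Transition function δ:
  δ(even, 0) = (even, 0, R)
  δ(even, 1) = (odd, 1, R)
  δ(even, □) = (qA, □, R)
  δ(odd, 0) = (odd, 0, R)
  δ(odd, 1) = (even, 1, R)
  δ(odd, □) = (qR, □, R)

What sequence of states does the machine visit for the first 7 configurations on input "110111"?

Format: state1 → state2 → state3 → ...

Execution trace:
Initial: [even]110111
Step 1: δ(even, 1) = (odd, 1, R) → 1[odd]10111
Step 2: δ(odd, 1) = (even, 1, R) → 11[even]0111
Step 3: δ(even, 0) = (even, 0, R) → 110[even]111
Step 4: δ(even, 1) = (odd, 1, R) → 1101[odd]11
Step 5: δ(odd, 1) = (even, 1, R) → 11011[even]1
Step 6: δ(even, 1) = (odd, 1, R) → 110111[odd]□

State sequence: even → odd → even → even → odd → even → odd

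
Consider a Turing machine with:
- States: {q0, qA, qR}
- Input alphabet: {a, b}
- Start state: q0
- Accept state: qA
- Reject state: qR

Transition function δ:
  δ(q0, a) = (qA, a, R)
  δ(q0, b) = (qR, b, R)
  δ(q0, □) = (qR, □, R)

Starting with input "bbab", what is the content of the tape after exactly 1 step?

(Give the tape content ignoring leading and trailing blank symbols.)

Execution trace:
Initial: [q0]bbab
Step 1: δ(q0, b) = (qR, b, R) → b[qR]bab

The machine reaches the reject state qR and halts.

After 1 step, the tape (ignoring leading/trailing blanks) is: bbab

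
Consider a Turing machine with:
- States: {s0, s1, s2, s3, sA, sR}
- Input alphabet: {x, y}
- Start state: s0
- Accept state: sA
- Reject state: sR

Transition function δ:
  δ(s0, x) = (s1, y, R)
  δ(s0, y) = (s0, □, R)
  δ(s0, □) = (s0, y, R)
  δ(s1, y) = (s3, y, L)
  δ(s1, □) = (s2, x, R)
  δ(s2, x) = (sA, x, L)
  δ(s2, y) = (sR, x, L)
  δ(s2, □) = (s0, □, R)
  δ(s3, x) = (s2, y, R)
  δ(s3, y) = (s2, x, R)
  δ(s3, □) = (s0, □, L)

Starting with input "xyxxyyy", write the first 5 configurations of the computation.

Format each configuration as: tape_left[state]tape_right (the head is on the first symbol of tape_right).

Transitions applied:
Step 1: δ(s0, x) = (s1, y, R)
Step 2: δ(s1, y) = (s3, y, L)
Step 3: δ(s3, y) = (s2, x, R)
Step 4: δ(s2, y) = (sR, x, L)

The first 5 configurations are:
[s0]xyxxyyy ⊢ y[s1]yxxyyy ⊢ [s3]yyxxyyy ⊢ x[s2]yxxyyy ⊢ [sR]xxxxyyy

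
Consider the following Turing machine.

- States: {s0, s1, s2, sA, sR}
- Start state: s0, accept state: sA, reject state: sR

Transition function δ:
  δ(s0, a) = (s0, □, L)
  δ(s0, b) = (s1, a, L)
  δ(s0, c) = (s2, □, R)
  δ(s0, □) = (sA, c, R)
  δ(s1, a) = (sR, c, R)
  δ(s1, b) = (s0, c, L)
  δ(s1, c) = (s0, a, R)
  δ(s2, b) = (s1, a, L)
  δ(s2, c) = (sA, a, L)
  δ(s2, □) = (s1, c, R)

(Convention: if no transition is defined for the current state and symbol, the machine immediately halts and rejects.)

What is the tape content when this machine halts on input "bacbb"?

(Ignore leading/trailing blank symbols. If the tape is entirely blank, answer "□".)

Execution trace:
Initial: [s0]bacbb
Step 1: δ(s0, b) = (s1, a, L) → [s1]□aacbb

No transition is defined for δ(s1, □). By convention the machine halts and rejects.

Final tape (ignoring leading/trailing blanks): aacbb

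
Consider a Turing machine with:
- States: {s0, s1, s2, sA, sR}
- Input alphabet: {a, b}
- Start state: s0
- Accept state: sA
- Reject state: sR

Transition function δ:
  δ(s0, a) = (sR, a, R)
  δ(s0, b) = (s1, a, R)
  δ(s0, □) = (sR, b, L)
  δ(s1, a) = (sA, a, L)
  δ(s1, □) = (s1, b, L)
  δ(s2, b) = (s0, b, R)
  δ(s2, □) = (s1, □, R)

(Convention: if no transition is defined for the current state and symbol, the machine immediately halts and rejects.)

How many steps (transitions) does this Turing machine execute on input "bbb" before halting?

Execution trace:
Initial: [s0]bbb
Step 1: δ(s0, b) = (s1, a, R) → a[s1]bb

No transition is defined for δ(s1, b). By convention the machine halts and rejects.

The machine executed 1 step before halting.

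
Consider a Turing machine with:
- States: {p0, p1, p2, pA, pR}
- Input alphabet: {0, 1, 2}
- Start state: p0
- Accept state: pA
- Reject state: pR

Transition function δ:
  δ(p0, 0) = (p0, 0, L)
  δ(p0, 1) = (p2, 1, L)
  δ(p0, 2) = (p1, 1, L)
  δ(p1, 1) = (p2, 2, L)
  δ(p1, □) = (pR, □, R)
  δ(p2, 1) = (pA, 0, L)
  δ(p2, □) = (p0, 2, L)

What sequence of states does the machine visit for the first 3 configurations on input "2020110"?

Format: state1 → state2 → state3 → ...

Execution trace:
Initial: [p0]2020110
Step 1: δ(p0, 2) = (p1, 1, L) → [p1]□1020110
Step 2: δ(p1, □) = (pR, □, R) → □[pR]1020110

The machine reaches the reject state pR and halts.

State sequence: p0 → p1 → pR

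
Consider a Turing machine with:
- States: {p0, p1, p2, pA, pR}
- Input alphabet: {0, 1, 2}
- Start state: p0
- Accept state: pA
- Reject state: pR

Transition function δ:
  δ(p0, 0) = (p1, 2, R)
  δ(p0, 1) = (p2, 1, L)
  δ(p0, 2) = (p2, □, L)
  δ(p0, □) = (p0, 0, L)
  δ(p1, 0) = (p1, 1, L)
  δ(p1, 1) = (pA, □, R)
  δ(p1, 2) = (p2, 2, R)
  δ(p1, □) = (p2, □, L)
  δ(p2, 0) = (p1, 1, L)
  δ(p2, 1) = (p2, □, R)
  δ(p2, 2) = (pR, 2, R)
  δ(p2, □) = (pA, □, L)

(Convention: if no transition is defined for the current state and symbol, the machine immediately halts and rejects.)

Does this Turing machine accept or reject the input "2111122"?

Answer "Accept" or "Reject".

Execution trace:
Initial: [p0]2111122
Step 1: δ(p0, 2) = (p2, □, L) → [p2]□□111122
Step 2: δ(p2, □) = (pA, □, L) → [pA]□□□111122

The machine reaches the accept state pA and halts.

Answer: Accept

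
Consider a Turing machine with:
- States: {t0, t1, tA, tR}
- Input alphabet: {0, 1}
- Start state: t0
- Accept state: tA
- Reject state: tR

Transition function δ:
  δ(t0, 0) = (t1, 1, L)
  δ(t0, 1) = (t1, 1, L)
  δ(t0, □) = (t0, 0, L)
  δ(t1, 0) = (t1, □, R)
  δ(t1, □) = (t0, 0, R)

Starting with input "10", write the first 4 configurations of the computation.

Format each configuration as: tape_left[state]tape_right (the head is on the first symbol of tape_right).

Transitions applied:
Step 1: δ(t0, 1) = (t1, 1, L)
Step 2: δ(t1, □) = (t0, 0, R)
Step 3: δ(t0, 1) = (t1, 1, L)

The first 4 configurations are:
[t0]10 ⊢ [t1]□10 ⊢ 0[t0]10 ⊢ [t1]010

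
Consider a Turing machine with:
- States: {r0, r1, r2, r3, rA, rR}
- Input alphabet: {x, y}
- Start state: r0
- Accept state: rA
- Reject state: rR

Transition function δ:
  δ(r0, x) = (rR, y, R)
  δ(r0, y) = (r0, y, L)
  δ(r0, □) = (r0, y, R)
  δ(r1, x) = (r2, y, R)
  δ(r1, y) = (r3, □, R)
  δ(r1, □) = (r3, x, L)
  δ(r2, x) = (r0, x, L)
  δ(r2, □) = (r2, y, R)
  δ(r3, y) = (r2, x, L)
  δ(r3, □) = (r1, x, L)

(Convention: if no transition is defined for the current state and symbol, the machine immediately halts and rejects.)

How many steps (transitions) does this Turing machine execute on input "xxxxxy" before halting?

Execution trace:
Initial: [r0]xxxxxy
Step 1: δ(r0, x) = (rR, y, R) → y[rR]xxxxy

The machine reaches the reject state rR and halts.

The machine executed 1 step before halting.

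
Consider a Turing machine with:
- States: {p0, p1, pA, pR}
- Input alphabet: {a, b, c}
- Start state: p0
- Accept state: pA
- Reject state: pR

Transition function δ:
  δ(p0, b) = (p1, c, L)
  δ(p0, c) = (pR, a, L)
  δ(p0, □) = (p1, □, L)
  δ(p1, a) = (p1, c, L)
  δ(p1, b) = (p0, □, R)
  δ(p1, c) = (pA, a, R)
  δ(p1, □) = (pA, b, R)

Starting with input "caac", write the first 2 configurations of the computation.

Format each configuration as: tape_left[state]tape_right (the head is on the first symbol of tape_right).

Transitions applied:
Step 1: δ(p0, c) = (pR, a, L)

The first 2 configurations are:
[p0]caac ⊢ [pR]□aaac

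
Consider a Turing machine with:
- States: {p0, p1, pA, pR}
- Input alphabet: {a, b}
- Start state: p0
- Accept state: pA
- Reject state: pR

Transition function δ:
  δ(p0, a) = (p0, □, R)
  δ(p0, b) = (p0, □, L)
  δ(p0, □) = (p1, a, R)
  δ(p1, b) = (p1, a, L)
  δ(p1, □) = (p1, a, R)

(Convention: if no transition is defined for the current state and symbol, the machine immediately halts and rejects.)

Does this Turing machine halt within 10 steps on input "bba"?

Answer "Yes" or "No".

Execution trace:
Initial: [p0]bba
Step 1: δ(p0, b) = (p0, □, L) → [p0]□□ba
Step 2: δ(p0, □) = (p1, a, R) → a[p1]□ba
Step 3: δ(p1, □) = (p1, a, R) → aa[p1]ba
Step 4: δ(p1, b) = (p1, a, L) → a[p1]aaa

No transition is defined for δ(p1, a). By convention the machine halts and rejects.
The machine halted after 4 steps (within the 10-step bound).

Answer: Yes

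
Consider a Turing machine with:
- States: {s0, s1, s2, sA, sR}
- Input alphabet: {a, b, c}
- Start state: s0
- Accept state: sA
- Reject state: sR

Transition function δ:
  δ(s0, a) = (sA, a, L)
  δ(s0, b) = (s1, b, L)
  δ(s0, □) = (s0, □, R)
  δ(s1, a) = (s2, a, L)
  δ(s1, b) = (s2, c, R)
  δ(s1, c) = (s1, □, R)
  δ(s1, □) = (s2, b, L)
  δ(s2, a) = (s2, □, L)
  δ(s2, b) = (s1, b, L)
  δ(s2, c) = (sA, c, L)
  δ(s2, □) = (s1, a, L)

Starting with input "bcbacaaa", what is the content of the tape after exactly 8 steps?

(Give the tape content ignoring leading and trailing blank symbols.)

Execution trace:
Initial: [s0]bcbacaaa
Step 1: δ(s0, b) = (s1, b, L) → [s1]□bcbacaaa
Step 2: δ(s1, □) = (s2, b, L) → [s2]□bbcbacaaa
Step 3: δ(s2, □) = (s1, a, L) → [s1]□abbcbacaaa
Step 4: δ(s1, □) = (s2, b, L) → [s2]□babbcbacaaa
Step 5: δ(s2, □) = (s1, a, L) → [s1]□ababbcbacaaa
Step 6: δ(s1, □) = (s2, b, L) → [s2]□bababbcbacaaa
Step 7: δ(s2, □) = (s1, a, L) → [s1]□abababbcbacaaa
Step 8: δ(s1, □) = (s2, b, L) → [s2]□babababbcbacaaa

After 8 steps, the tape (ignoring leading/trailing blanks) is: babababbcbacaaa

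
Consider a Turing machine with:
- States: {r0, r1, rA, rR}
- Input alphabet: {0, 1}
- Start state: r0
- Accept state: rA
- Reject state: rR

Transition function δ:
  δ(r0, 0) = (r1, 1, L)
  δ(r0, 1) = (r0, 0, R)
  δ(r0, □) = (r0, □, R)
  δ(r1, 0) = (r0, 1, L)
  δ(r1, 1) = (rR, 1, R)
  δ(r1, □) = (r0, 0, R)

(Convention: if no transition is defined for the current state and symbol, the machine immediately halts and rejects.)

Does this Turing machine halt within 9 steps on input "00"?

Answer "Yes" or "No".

Execution trace:
Initial: [r0]00
Step 1: δ(r0, 0) = (r1, 1, L) → [r1]□10
Step 2: δ(r1, □) = (r0, 0, R) → 0[r0]10
Step 3: δ(r0, 1) = (r0, 0, R) → 00[r0]0
Step 4: δ(r0, 0) = (r1, 1, L) → 0[r1]01
Step 5: δ(r1, 0) = (r0, 1, L) → [r0]011
Step 6: δ(r0, 0) = (r1, 1, L) → [r1]□111
Step 7: δ(r1, □) = (r0, 0, R) → 0[r0]111
Step 8: δ(r0, 1) = (r0, 0, R) → 00[r0]11
Step 9: δ(r0, 1) = (r0, 0, R) → 000[r0]1

The machine has not reached a halting state after 9 steps.
The machine did not halt within the 9-step bound.

Answer: No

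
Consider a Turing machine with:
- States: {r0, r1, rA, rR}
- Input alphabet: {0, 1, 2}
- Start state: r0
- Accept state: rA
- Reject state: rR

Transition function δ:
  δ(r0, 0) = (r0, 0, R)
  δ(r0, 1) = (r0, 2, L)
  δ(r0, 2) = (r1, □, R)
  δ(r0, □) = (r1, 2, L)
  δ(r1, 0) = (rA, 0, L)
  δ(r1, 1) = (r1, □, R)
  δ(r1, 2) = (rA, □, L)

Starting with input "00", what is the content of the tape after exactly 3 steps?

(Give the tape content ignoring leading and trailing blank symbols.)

Execution trace:
Initial: [r0]00
Step 1: δ(r0, 0) = (r0, 0, R) → 0[r0]0
Step 2: δ(r0, 0) = (r0, 0, R) → 00[r0]□
Step 3: δ(r0, □) = (r1, 2, L) → 0[r1]02

After 3 steps, the tape (ignoring leading/trailing blanks) is: 002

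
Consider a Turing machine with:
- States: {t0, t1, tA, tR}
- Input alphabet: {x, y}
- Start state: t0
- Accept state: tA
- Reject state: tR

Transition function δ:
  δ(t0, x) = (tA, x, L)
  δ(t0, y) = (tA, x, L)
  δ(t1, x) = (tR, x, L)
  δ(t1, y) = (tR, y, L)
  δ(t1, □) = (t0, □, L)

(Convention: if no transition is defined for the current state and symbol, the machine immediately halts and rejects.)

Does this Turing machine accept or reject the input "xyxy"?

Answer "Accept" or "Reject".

Execution trace:
Initial: [t0]xyxy
Step 1: δ(t0, x) = (tA, x, L) → [tA]□xyxy

The machine reaches the accept state tA and halts.

Answer: Accept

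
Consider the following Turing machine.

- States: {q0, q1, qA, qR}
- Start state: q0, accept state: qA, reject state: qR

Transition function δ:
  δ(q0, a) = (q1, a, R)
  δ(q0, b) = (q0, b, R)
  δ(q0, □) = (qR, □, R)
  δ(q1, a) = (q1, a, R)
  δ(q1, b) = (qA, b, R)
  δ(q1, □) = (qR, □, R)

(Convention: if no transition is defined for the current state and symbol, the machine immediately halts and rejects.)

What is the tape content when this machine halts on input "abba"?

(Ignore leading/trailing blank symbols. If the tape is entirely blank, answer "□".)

Execution trace:
Initial: [q0]abba
Step 1: δ(q0, a) = (q1, a, R) → a[q1]bba
Step 2: δ(q1, b) = (qA, b, R) → ab[qA]ba

The machine reaches the accept state qA and halts.

Final tape (ignoring leading/trailing blanks): abba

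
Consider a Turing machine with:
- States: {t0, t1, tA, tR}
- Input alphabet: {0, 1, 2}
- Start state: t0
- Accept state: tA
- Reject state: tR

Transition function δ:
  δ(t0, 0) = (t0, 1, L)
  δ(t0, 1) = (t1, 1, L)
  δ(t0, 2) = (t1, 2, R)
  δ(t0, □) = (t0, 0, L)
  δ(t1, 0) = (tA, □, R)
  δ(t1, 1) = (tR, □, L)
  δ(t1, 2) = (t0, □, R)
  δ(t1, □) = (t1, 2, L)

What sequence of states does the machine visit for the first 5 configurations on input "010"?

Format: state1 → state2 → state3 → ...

Execution trace:
Initial: [t0]010
Step 1: δ(t0, 0) = (t0, 1, L) → [t0]□110
Step 2: δ(t0, □) = (t0, 0, L) → [t0]□0110
Step 3: δ(t0, □) = (t0, 0, L) → [t0]□00110
Step 4: δ(t0, □) = (t0, 0, L) → [t0]□000110

State sequence: t0 → t0 → t0 → t0 → t0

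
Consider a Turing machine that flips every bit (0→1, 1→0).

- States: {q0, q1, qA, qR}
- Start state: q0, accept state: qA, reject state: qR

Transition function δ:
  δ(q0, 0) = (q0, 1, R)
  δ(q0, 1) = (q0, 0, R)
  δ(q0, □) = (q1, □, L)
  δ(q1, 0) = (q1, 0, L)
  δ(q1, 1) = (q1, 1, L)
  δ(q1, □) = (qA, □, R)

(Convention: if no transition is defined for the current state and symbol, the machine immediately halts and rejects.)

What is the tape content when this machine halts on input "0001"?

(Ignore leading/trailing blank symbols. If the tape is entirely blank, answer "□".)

Execution trace:
Initial: [q0]0001
Step 1: δ(q0, 0) = (q0, 1, R) → 1[q0]001
Step 2: δ(q0, 0) = (q0, 1, R) → 11[q0]01
Step 3: δ(q0, 0) = (q0, 1, R) → 111[q0]1
Step 4: δ(q0, 1) = (q0, 0, R) → 1110[q0]□
Step 5: δ(q0, □) = (q1, □, L) → 111[q1]0□
Step 6: δ(q1, 0) = (q1, 0, L) → 11[q1]10□
Step 7: δ(q1, 1) = (q1, 1, L) → 1[q1]110□
Step 8: δ(q1, 1) = (q1, 1, L) → [q1]1110□
Step 9: δ(q1, 1) = (q1, 1, L) → [q1]□1110□
Step 10: δ(q1, □) = (qA, □, R) → □[qA]1110□

The machine reaches the accept state qA and halts.

Final tape (ignoring leading/trailing blanks): 1110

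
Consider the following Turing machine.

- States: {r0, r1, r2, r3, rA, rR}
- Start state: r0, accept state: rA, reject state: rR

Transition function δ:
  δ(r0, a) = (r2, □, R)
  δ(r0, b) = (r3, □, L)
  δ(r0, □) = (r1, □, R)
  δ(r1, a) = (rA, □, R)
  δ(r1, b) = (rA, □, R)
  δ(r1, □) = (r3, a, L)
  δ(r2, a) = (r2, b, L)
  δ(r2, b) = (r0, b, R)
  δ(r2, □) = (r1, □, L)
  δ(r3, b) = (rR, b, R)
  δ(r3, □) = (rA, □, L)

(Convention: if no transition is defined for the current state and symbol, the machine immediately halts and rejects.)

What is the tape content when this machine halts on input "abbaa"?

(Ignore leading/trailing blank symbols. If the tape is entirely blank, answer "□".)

Execution trace:
Initial: [r0]abbaa
Step 1: δ(r0, a) = (r2, □, R) → □[r2]bbaa
Step 2: δ(r2, b) = (r0, b, R) → □b[r0]baa
Step 3: δ(r0, b) = (r3, □, L) → □[r3]b□aa
Step 4: δ(r3, b) = (rR, b, R) → □b[rR]□aa

The machine reaches the reject state rR and halts.

Final tape (ignoring leading/trailing blanks): b□aa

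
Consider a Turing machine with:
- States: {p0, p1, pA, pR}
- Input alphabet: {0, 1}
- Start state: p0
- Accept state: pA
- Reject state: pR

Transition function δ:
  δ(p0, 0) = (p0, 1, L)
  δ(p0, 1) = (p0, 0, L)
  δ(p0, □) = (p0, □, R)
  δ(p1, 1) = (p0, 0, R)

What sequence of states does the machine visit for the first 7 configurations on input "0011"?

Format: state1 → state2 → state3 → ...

Execution trace:
Initial: [p0]0011
Step 1: δ(p0, 0) = (p0, 1, L) → [p0]□1011
Step 2: δ(p0, □) = (p0, □, R) → □[p0]1011
Step 3: δ(p0, 1) = (p0, 0, L) → [p0]□0011
Step 4: δ(p0, □) = (p0, □, R) → □[p0]0011
Step 5: δ(p0, 0) = (p0, 1, L) → [p0]□1011
Step 6: δ(p0, □) = (p0, □, R) → □[p0]1011

State sequence: p0 → p0 → p0 → p0 → p0 → p0 → p0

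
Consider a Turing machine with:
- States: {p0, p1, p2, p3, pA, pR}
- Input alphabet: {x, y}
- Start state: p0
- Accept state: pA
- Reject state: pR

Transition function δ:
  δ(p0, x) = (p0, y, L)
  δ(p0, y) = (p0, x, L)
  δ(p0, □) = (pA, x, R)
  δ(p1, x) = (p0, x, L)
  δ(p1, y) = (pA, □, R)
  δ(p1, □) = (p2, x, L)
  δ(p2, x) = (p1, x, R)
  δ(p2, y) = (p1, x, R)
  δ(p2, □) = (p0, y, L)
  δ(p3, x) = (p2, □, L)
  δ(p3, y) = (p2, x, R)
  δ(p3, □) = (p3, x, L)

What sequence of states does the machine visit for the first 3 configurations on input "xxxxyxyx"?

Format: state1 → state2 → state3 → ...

Execution trace:
Initial: [p0]xxxxyxyx
Step 1: δ(p0, x) = (p0, y, L) → [p0]□yxxxyxyx
Step 2: δ(p0, □) = (pA, x, R) → x[pA]yxxxyxyx

The machine reaches the accept state pA and halts.

State sequence: p0 → p0 → pA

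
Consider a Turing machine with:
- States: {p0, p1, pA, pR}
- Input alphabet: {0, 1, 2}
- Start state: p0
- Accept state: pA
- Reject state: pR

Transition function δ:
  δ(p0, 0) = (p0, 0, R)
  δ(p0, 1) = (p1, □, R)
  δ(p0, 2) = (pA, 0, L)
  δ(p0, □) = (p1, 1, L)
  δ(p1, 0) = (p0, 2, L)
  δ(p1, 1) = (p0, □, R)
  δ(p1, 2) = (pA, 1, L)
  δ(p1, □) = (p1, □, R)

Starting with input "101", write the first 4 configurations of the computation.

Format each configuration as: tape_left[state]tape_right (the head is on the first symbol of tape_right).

Transitions applied:
Step 1: δ(p0, 1) = (p1, □, R)
Step 2: δ(p1, 0) = (p0, 2, L)
Step 3: δ(p0, □) = (p1, 1, L)

The first 4 configurations are:
[p0]101 ⊢ □[p1]01 ⊢ [p0]□21 ⊢ [p1]□121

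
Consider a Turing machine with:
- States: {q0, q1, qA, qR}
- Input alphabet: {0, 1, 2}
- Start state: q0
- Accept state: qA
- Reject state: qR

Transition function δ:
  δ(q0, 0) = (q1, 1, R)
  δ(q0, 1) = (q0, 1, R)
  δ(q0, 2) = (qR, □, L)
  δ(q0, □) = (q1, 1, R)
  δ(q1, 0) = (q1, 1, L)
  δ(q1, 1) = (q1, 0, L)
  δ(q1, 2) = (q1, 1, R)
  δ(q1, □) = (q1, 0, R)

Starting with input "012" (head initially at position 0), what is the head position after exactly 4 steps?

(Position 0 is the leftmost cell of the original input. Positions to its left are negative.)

Execution trace (head position shown):
Step 0: [q0]012  (head at position 0)
Step 1: move right → 1[q1]12  (head at position 1)
Step 2: move left → [q1]102  (head at position 0)
Step 3: move left → [q1]□002  (head at position -1)
Step 4: move right → 0[q1]002  (head at position 0)

After 4 steps, the head is at position 0.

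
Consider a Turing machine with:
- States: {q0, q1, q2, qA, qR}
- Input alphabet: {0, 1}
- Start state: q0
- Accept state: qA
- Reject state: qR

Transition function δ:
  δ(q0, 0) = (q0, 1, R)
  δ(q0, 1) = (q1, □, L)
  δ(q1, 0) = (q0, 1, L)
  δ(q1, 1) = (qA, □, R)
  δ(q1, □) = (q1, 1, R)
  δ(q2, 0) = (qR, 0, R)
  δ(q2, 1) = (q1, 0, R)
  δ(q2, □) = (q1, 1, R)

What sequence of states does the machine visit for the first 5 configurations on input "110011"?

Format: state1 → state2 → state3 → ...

Execution trace:
Initial: [q0]110011
Step 1: δ(q0, 1) = (q1, □, L) → [q1]□□10011
Step 2: δ(q1, □) = (q1, 1, R) → 1[q1]□10011
Step 3: δ(q1, □) = (q1, 1, R) → 11[q1]10011
Step 4: δ(q1, 1) = (qA, □, R) → 11□[qA]0011

The machine reaches the accept state qA and halts.

State sequence: q0 → q1 → q1 → q1 → qA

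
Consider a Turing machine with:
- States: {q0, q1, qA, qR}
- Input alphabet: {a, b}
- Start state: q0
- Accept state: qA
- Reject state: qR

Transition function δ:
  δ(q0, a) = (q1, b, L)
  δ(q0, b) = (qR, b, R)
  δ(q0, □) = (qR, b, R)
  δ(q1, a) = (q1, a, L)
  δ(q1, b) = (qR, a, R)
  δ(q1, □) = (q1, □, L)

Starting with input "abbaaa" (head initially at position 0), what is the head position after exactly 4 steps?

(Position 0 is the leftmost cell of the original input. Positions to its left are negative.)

Execution trace (head position shown):
Step 0: [q0]abbaaa  (head at position 0)
Step 1: move left → [q1]□bbbaaa  (head at position -1)
Step 2: move left → [q1]□□bbbaaa  (head at position -2)
Step 3: move left → [q1]□□□bbbaaa  (head at position -3)
Step 4: move left → [q1]□□□□bbbaaa  (head at position -4)

After 4 steps, the head is at position -4.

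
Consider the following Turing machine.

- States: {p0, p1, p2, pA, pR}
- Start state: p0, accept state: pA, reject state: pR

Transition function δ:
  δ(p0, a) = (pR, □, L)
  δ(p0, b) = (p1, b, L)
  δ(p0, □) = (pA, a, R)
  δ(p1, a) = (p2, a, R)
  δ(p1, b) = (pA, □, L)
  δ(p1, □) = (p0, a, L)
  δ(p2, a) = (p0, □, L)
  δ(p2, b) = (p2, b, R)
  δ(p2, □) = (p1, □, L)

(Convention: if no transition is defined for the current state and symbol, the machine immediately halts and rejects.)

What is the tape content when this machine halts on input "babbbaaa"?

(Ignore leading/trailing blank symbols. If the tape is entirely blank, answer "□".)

Execution trace:
Initial: [p0]babbbaaa
Step 1: δ(p0, b) = (p1, b, L) → [p1]□babbbaaa
Step 2: δ(p1, □) = (p0, a, L) → [p0]□ababbbaaa
Step 3: δ(p0, □) = (pA, a, R) → a[pA]ababbbaaa

The machine reaches the accept state pA and halts.

Final tape (ignoring leading/trailing blanks): aababbbaaa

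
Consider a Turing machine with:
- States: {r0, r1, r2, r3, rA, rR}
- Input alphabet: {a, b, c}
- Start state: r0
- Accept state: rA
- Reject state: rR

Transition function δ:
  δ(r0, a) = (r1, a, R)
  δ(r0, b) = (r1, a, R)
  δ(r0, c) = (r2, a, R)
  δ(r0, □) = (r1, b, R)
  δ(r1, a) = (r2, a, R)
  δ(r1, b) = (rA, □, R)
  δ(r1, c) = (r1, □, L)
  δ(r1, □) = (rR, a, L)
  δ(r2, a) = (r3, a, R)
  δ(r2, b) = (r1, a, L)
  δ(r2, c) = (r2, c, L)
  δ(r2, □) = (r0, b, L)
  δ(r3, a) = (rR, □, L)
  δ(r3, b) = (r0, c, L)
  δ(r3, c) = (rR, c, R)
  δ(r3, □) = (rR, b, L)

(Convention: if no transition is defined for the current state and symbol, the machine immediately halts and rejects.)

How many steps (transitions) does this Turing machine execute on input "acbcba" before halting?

Execution trace:
Initial: [r0]acbcba
Step 1: δ(r0, a) = (r1, a, R) → a[r1]cbcba
Step 2: δ(r1, c) = (r1, □, L) → [r1]a□bcba
Step 3: δ(r1, a) = (r2, a, R) → a[r2]□bcba
Step 4: δ(r2, □) = (r0, b, L) → [r0]abbcba
Step 5: δ(r0, a) = (r1, a, R) → a[r1]bbcba
Step 6: δ(r1, b) = (rA, □, R) → a□[rA]bcba

The machine reaches the accept state rA and halts.

The machine executed 6 steps before halting.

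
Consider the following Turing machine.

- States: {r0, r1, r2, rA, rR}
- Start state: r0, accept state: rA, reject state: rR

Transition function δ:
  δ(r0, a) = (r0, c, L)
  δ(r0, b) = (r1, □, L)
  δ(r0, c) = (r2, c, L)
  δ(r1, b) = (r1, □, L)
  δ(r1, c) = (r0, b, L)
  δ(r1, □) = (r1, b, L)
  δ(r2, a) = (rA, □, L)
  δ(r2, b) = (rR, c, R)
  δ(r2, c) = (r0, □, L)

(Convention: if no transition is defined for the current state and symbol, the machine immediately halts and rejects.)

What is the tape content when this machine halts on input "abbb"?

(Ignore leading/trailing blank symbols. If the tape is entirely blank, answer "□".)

Execution trace:
Initial: [r0]abbb
Step 1: δ(r0, a) = (r0, c, L) → [r0]□cbbb

No transition is defined for δ(r0, □). By convention the machine halts and rejects.

Final tape (ignoring leading/trailing blanks): cbbb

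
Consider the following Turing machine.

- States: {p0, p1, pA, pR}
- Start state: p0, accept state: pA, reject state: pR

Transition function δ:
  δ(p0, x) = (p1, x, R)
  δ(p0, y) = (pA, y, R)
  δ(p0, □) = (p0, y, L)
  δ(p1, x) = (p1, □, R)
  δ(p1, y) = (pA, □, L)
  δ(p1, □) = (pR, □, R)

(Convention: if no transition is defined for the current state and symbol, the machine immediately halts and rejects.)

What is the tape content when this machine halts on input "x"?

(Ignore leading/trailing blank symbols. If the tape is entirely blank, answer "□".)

Execution trace:
Initial: [p0]x
Step 1: δ(p0, x) = (p1, x, R) → x[p1]□
Step 2: δ(p1, □) = (pR, □, R) → x□[pR]□

The machine reaches the reject state pR and halts.

Final tape (ignoring leading/trailing blanks): x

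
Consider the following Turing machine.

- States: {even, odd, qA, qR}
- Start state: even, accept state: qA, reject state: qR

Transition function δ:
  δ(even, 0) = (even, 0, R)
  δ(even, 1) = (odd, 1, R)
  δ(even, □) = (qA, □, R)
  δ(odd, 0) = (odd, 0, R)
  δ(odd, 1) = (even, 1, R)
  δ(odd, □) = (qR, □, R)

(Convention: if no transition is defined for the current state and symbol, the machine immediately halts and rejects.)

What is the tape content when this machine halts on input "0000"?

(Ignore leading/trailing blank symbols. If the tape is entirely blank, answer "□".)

Execution trace:
Initial: [even]0000
Step 1: δ(even, 0) = (even, 0, R) → 0[even]000
Step 2: δ(even, 0) = (even, 0, R) → 00[even]00
Step 3: δ(even, 0) = (even, 0, R) → 000[even]0
Step 4: δ(even, 0) = (even, 0, R) → 0000[even]□
Step 5: δ(even, □) = (qA, □, R) → 0000□[qA]□

The machine reaches the accept state qA and halts.

Final tape (ignoring leading/trailing blanks): 0000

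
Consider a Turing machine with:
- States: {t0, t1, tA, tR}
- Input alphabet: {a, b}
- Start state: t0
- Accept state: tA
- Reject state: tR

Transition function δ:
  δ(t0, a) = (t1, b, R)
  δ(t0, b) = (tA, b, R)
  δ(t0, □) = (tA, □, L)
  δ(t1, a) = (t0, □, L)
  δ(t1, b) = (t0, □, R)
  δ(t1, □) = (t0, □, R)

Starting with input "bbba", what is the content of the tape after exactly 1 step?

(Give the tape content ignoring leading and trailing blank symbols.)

Execution trace:
Initial: [t0]bbba
Step 1: δ(t0, b) = (tA, b, R) → b[tA]bba

The machine reaches the accept state tA and halts.

After 1 step, the tape (ignoring leading/trailing blanks) is: bbba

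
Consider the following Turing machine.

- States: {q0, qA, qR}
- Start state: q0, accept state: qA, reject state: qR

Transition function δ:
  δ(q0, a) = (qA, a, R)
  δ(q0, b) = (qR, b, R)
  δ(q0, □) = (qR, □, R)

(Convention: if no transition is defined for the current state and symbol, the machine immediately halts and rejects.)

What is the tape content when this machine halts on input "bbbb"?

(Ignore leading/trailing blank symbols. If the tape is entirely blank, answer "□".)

Execution trace:
Initial: [q0]bbbb
Step 1: δ(q0, b) = (qR, b, R) → b[qR]bbb

The machine reaches the reject state qR and halts.

Final tape (ignoring leading/trailing blanks): bbbb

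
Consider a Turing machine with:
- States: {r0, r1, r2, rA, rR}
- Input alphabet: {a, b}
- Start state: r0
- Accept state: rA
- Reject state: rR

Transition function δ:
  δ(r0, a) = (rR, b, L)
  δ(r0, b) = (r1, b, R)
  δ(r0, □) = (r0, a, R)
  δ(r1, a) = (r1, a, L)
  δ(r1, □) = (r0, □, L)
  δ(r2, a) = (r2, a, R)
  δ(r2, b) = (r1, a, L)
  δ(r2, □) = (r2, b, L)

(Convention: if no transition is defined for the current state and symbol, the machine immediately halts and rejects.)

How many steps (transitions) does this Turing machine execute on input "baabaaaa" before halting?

Execution trace:
Initial: [r0]baabaaaa
Step 1: δ(r0, b) = (r1, b, R) → b[r1]aabaaaa
Step 2: δ(r1, a) = (r1, a, L) → [r1]baabaaaa

No transition is defined for δ(r1, b). By convention the machine halts and rejects.

The machine executed 2 steps before halting.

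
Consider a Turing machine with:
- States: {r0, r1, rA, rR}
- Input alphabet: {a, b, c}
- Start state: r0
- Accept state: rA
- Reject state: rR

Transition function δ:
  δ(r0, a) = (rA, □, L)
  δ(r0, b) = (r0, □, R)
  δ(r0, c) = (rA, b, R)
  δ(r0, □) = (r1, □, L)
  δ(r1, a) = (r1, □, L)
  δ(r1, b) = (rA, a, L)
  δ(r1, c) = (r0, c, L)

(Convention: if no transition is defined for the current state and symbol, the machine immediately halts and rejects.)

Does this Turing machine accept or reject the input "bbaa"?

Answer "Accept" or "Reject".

Execution trace:
Initial: [r0]bbaa
Step 1: δ(r0, b) = (r0, □, R) → □[r0]baa
Step 2: δ(r0, b) = (r0, □, R) → □□[r0]aa
Step 3: δ(r0, a) = (rA, □, L) → □[rA]□□a

The machine reaches the accept state rA and halts.

Answer: Accept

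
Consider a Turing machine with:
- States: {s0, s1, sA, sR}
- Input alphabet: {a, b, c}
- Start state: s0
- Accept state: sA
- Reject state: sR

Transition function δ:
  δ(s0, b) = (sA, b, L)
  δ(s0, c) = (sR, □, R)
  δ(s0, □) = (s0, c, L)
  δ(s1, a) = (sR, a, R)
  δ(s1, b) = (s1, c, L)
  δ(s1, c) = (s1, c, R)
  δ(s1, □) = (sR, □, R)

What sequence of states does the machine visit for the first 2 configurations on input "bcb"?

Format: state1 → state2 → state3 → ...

Execution trace:
Initial: [s0]bcb
Step 1: δ(s0, b) = (sA, b, L) → [sA]□bcb

The machine reaches the accept state sA and halts.

State sequence: s0 → sA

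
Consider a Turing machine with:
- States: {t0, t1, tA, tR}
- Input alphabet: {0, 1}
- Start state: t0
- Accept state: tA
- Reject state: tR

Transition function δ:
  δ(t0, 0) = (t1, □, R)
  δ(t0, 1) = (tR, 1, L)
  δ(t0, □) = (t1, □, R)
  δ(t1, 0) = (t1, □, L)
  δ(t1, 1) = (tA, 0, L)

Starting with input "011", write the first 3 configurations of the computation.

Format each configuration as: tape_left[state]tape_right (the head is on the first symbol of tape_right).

Transitions applied:
Step 1: δ(t0, 0) = (t1, □, R)
Step 2: δ(t1, 1) = (tA, 0, L)

The first 3 configurations are:
[t0]011 ⊢ □[t1]11 ⊢ [tA]□01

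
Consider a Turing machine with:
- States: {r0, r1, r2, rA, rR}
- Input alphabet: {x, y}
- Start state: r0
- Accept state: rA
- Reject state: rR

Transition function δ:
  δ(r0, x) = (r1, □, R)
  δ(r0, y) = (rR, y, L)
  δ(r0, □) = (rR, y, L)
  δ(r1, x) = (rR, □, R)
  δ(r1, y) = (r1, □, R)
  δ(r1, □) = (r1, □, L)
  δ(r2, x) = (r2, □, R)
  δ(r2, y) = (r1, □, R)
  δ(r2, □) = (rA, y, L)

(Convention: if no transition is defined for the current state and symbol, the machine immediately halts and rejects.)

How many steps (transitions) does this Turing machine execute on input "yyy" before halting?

Execution trace:
Initial: [r0]yyy
Step 1: δ(r0, y) = (rR, y, L) → [rR]□yyy

The machine reaches the reject state rR and halts.

The machine executed 1 step before halting.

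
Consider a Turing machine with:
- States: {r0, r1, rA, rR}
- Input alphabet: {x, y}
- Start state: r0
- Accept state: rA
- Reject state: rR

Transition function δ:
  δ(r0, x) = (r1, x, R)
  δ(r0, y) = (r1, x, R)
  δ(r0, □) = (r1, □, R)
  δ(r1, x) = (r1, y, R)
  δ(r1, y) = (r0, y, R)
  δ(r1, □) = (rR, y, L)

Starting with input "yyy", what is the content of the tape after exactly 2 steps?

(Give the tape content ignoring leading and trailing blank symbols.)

Execution trace:
Initial: [r0]yyy
Step 1: δ(r0, y) = (r1, x, R) → x[r1]yy
Step 2: δ(r1, y) = (r0, y, R) → xy[r0]y

After 2 steps, the tape (ignoring leading/trailing blanks) is: xyy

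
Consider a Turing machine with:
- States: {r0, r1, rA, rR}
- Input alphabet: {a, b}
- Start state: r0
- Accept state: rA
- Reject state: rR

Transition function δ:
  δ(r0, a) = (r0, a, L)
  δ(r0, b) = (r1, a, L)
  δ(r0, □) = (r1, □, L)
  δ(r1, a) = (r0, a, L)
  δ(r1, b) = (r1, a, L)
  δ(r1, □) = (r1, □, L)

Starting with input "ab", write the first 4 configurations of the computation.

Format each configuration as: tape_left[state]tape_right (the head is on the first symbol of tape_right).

Transitions applied:
Step 1: δ(r0, a) = (r0, a, L)
Step 2: δ(r0, □) = (r1, □, L)
Step 3: δ(r1, □) = (r1, □, L)

The first 4 configurations are:
[r0]ab ⊢ [r0]□ab ⊢ [r1]□□ab ⊢ [r1]□□□ab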